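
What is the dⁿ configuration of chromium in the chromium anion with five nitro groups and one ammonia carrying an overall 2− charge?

Each nitro (N-bound nitrite) is −1; ammonia is neutral; balancing the −2 overall charge requires Cr(III).
Cr sits in group 6, so the d-electron count is 6 − 3 = 3.

d³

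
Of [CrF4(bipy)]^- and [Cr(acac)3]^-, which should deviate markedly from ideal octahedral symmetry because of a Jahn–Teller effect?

[CrF4(bipy)]^-: Each fluoride is −1; 2,2′-bipyridine is neutral; balancing the −1 overall charge requires Cr(III). Group 6 minus oxidation state 3 gives a d³ configuration. The d³ configuration leaves the e_g set evenly filled (or empty) — no strong Jahn–Teller driving force.
[Cr(acac)3]^-: Summing ligand charges against the −1 overall charge gives an oxidation state of +2 for chromium. Chromium is a group-6 element; Cr(II) is therefore d⁴. Acetylacetonate is a weak-field ligand for a first-row metal, so the complex is high-spin. The t₂g³e_g¹ (high-spin) configuration has an unevenly filled e_g set; the Jahn–Teller theorem predicts a tetragonal distortion (typically axial elongation) to lift the degeneracy.

[Cr(acac)3]^-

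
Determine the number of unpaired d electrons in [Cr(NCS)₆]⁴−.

4

Summing ligand charges against the −4 overall charge gives an oxidation state of +2 for chromium.
Group 6 minus oxidation state 2 gives a d⁴ configuration.
The spin state decides the count: Isothiocyanate is a weak-field ligand for a first-row metal, so the complex is high-spin.
An octahedral high-spin d⁴ ion is t₂g³e_g¹, giving 4 unpaired electrons.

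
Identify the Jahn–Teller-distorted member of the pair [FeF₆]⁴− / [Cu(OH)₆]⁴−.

[Cu(OH)₆]⁴−

[FeF₆]⁴−: Ligand charges: each fluoride is −1. With an overall charge of −4 the iron centre must be in the +2 oxidation state. Group 8 minus oxidation state 2 gives a d⁶ configuration. Fluoride is a weak-field ligand for a first-row metal, so the complex is high-spin. The d⁶ configuration leaves the e_g set evenly filled (or empty) — no strong Jahn–Teller driving force.
[Cu(OH)₆]⁴−: Each hydroxide is −1; balancing the −4 overall charge requires Cu(II). Copper is a group-11 element; Cu(II) is therefore d⁹. The t₂g⁶e_g³ configuration has an unevenly filled e_g set; the Jahn–Teller theorem predicts a tetragonal distortion (typically axial elongation) to lift the degeneracy.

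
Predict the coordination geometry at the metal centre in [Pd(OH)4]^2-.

square planar

Each hydroxide is −1; balancing the −2 overall charge requires Pd(II).
Group 10 minus oxidation state 2 gives a d⁸ configuration.
Coordination number: 4.
A 4d d⁸ ion has a large crystal-field splitting; square planar leaves the high-energy d_{x²−y²} orbital empty and maximises CFSE.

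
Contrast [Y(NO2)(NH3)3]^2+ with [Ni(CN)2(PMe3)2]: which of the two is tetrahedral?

[Y(NO2)(NH3)3]^2+

For [Y(NO2)(NH3)3]^2+: Summing ligand charges against the +2 overall charge gives an oxidation state of +3 for yttrium. Group 3 minus oxidation state 3 gives a d⁰ configuration. A d⁰ ion has no crystal-field stabilisation preference between square planar and tetrahedral, so four ligands adopt the sterically favoured tetrahedral geometry. → tetrahedral.
For [Ni(CN)2(PMe3)2]: Ligand charges: each cyanide is −1; trimethylphosphine is neutral. With an overall charge of 0 the nickel centre must be in the +2 oxidation state. Group 10 minus oxidation state 2 gives a d⁸ configuration. Cyanide and trimethylphosphine are strong-field ligands (high in the spectrochemical series). A 3d d⁸ ion with strong-field ligands gains enough CFSE to favour square planar over tetrahedral. → square planar.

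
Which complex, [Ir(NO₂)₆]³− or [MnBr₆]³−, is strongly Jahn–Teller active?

[Ir(NO₂)₆]³−: Summing ligand charges against the −3 overall charge gives an oxidation state of +3 for iridium. Iridium is a group-9 element; Ir(III) is therefore d⁶. A 5d ion has a large Δₒ and is invariably low-spin. The d⁶ configuration leaves the e_g set evenly filled (or empty) — no strong Jahn–Teller driving force.
[MnBr₆]³−: Summing ligand charges against the −3 overall charge gives an oxidation state of +3 for manganese. Mn sits in group 7, so the d-electron count is 7 − 3 = 4. Bromide is a weak-field ligand for a first-row metal, so the complex is high-spin. The t₂g³e_g¹ (high-spin) configuration has an unevenly filled e_g set; the Jahn–Teller theorem predicts a tetragonal distortion (typically axial elongation) to lift the degeneracy.

[MnBr₆]³−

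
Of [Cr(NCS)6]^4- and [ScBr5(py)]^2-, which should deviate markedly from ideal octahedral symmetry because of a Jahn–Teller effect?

[Cr(NCS)6]^4-: Summing ligand charges against the −4 overall charge gives an oxidation state of +2 for chromium. Group 6 minus oxidation state 2 gives a d⁴ configuration. Isothiocyanate is a weak-field ligand for a first-row metal, so the complex is high-spin. The t₂g³e_g¹ (high-spin) configuration has an unevenly filled e_g set; the Jahn–Teller theorem predicts a tetragonal distortion (typically axial elongation) to lift the degeneracy.
[ScBr5(py)]^2-: Each bromide is −1; pyridine is neutral; balancing the −2 overall charge requires Sc(III). Group 3 minus oxidation state 3 gives a d⁰ configuration. The d⁰ configuration leaves the e_g set evenly filled (or empty) — no strong Jahn–Teller driving force.

[Cr(NCS)6]^4-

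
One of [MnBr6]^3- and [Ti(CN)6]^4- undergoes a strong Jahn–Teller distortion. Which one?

[MnBr6]^3-

[MnBr6]^3-: Each bromide is −1; balancing the −3 overall charge requires Mn(III). Manganese is a group-7 element; Mn(III) is therefore d⁴. Bromide is a weak-field ligand for a first-row metal, so the complex is high-spin. The t₂g³e_g¹ (high-spin) configuration has an unevenly filled e_g set; the Jahn–Teller theorem predicts a tetragonal distortion (typically axial elongation) to lift the degeneracy.
[Ti(CN)6]^4-: Summing ligand charges against the −4 overall charge gives an oxidation state of +2 for titanium. Titanium is a group-4 element; Ti(II) is therefore d². The d² configuration leaves the e_g set evenly filled (or empty) — no strong Jahn–Teller driving force.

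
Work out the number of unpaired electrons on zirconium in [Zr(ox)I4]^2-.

0

Each oxalate is −2; each iodide is −1; balancing the −2 overall charge requires Zr(IV).
Group 4 minus oxidation state 4 gives a d⁰ configuration.
Counting donor atoms: 1×oxalate (bidentate) → 2 donors; 4×iodide (monodentate) → 4 donors. Coordination number = 6.
In an octahedral field the d⁰ configuration is t₂g⁰e_g⁰, giving 0 unpaired electrons.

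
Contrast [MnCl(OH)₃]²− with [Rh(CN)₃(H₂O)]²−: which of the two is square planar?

For [MnCl(OH)₃]²−: Each chloride is −1; each hydroxide is −1; balancing the −2 overall charge requires Mn(II). Manganese is a group-7 element; Mn(II) is therefore d⁵. A high-spin d⁵ ion has zero CFSE in either geometry, so four ligands adopt the sterically favoured tetrahedral geometry. → tetrahedral.
For [Rh(CN)₃(H₂O)]²−: Each cyanide is −1; water is neutral; balancing the −2 overall charge requires Rh(I). Rhodium is a group-9 element; Rh(I) is therefore d⁸. A 4d d⁸ ion has a large crystal-field splitting; square planar leaves the high-energy d_{x²−y²} orbital empty and maximises CFSE. → square planar.

[Rh(CN)₃(H₂O)]²−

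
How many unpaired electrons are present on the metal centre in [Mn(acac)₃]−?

Each acetylacetonate is −1; balancing the −1 overall charge requires Mn(II).
Manganese is a group-7 element; Mn(II) is therefore d⁵.
Counting donor atoms: 3×acetylacetonate (bidentate) → 6 donors. Coordination number = 6.
The spin state decides the count: Acetylacetonate is a weak-field ligand for a first-row metal, so the complex is high-spin.
An octahedral high-spin d⁵ ion is t₂g³e_g², giving 5 unpaired electrons.

5 unpaired electrons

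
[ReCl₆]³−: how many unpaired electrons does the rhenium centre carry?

Summing ligand charges against the −3 overall charge gives an oxidation state of +3 for rhenium.
Re sits in group 7, so the d-electron count is 7 − 3 = 4.
The spin state decides the count: a 5d ion has a large Δₒ and is invariably low-spin.
An octahedral low-spin d⁴ ion is t₂g⁴e_g⁰, giving 2 unpaired electrons.

2 unpaired electrons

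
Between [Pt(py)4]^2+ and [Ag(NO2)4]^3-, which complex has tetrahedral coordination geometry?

For [Pt(py)4]^2+: Ligand charges: pyridine is neutral. With an overall charge of +2 the platinum centre must be in the +2 oxidation state. Platinum is a group-10 element; Pt(II) is therefore d⁸. A 5d d⁸ ion has a large crystal-field splitting; square planar leaves the high-energy d_{x²−y²} orbital empty and maximises CFSE. → square planar.
For [Ag(NO2)4]^3-: Each nitro (N-bound nitrite) is −1; balancing the −3 overall charge requires Ag(I). Silver is a group-11 element; Ag(I) is therefore d¹⁰. A d¹⁰ ion has no crystal-field stabilisation preference between square planar and tetrahedral, so four ligands adopt the sterically favoured tetrahedral geometry. → tetrahedral.

[Ag(NO2)4]^3-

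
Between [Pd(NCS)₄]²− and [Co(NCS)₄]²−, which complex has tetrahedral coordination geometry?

For [Pd(NCS)₄]²−: Ligand charges: each isothiocyanate is −1. With an overall charge of −2 the palladium centre must be in the +2 oxidation state. Palladium is a group-10 element; Pd(II) is therefore d⁸. A 4d d⁸ ion has a large crystal-field splitting; square planar leaves the high-energy d_{x²−y²} orbital empty and maximises CFSE. → square planar.
For [Co(NCS)₄]²−: Summing ligand charges against the −2 overall charge gives an oxidation state of +2 for cobalt. Cobalt is a group-9 element; Co(II) is therefore d⁷. For a high-spin 3d d⁷ ion with weak-field ligands the small Δₜ gives little square-planar CFSE advantage, so four ligands adopt the sterically favoured tetrahedral geometry. → tetrahedral.

[Co(NCS)₄]²−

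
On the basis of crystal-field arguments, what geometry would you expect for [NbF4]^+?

tetrahedral

Ligand charges: each fluoride is −1. With an overall charge of +1 the niobium centre must be in the +5 oxidation state.
Niobium is a group-5 element; Nb(V) is therefore d⁰.
With 4 monodentate ligands the coordination number is 4.
A d⁰ ion has no crystal-field stabilisation preference between square planar and tetrahedral, so four ligands adopt the sterically favoured tetrahedral geometry.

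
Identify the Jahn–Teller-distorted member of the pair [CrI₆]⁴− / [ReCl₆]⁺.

[CrI₆]⁴−

[CrI₆]⁴−: Each iodide is −1; balancing the −4 overall charge requires Cr(II). Chromium is a group-6 element; Cr(II) is therefore d⁴. Iodide is a weak-field ligand for a first-row metal, so the complex is high-spin. The t₂g³e_g¹ (high-spin) configuration has an unevenly filled e_g set; the Jahn–Teller theorem predicts a tetragonal distortion (typically axial elongation) to lift the degeneracy.
[ReCl₆]⁺: Summing ligand charges against the +1 overall charge gives an oxidation state of +7 for rhenium. Group 7 minus oxidation state 7 gives a d⁰ configuration. The d⁰ configuration leaves the e_g set evenly filled (or empty) — no strong Jahn–Teller driving force.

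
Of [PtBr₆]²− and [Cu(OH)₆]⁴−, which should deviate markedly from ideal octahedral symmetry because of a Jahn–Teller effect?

[PtBr₆]²−: Ligand charges: each bromide is −1. With an overall charge of −2 the platinum centre must be in the +4 oxidation state. Platinum is a group-10 element; Pt(IV) is therefore d⁶. A 5d ion has a large Δₒ and is invariably low-spin. The d⁶ configuration leaves the e_g set evenly filled (or empty) — no strong Jahn–Teller driving force.
[Cu(OH)₆]⁴−: Ligand charges: each hydroxide is −1. With an overall charge of −4 the copper centre must be in the +2 oxidation state. Group 11 minus oxidation state 2 gives a d⁹ configuration. The t₂g⁶e_g³ configuration has an unevenly filled e_g set; the Jahn–Teller theorem predicts a tetragonal distortion (typically axial elongation) to lift the degeneracy.

[Cu(OH)₆]⁴−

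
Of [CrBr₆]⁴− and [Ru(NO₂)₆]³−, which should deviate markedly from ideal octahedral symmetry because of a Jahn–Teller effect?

[CrBr₆]⁴−: Each bromide is −1; balancing the −4 overall charge requires Cr(II). Cr sits in group 6, so the d-electron count is 6 − 2 = 4. Bromide is a weak-field ligand for a first-row metal, so the complex is high-spin. The t₂g³e_g¹ (high-spin) configuration has an unevenly filled e_g set; the Jahn–Teller theorem predicts a tetragonal distortion (typically axial elongation) to lift the degeneracy.
[Ru(NO₂)₆]³−: Ligand charges: each nitro (N-bound nitrite) is −1. With an overall charge of −3 the ruthenium centre must be in the +3 oxidation state. Ruthenium is a group-8 element; Ru(III) is therefore d⁵. A 4d ion has a large Δₒ and is invariably low-spin. The d⁵ configuration leaves the e_g set evenly filled (or empty) — no strong Jahn–Teller driving force.

[CrBr₆]⁴−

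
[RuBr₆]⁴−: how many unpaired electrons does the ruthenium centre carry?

0

Summing ligand charges against the −4 overall charge gives an oxidation state of +2 for ruthenium.
Ruthenium is a group-8 element; Ru(II) is therefore d⁶.
The spin state decides the count: a 4d ion has a large Δₒ and is invariably low-spin.
An octahedral low-spin d⁶ ion is t₂g⁶e_g⁰, giving 0 unpaired electrons.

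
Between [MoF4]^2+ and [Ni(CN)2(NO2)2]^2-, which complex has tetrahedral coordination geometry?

For [MoF4]^2+: Summing ligand charges against the +2 overall charge gives an oxidation state of +6 for molybdenum. Mo sits in group 6, so the d-electron count is 6 − 6 = 0. A d⁰ ion has no crystal-field stabilisation preference between square planar and tetrahedral, so four ligands adopt the sterically favoured tetrahedral geometry. → tetrahedral.
For [Ni(CN)2(NO2)2]^2-: Each cyanide is −1; each nitro (N-bound nitrite) is −1; balancing the −2 overall charge requires Ni(II). Ni sits in group 10, so the d-electron count is 10 − 2 = 8. Cyanide and nitro (N-bound nitrite) are strong-field ligands (high in the spectrochemical series). A 3d d⁸ ion with strong-field ligands gains enough CFSE to favour square planar over tetrahedral. → square planar.

[MoF4]^2+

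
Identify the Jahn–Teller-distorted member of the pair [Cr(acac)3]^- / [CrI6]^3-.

[Cr(acac)3]^-

[Cr(acac)3]^-: Summing ligand charges against the −1 overall charge gives an oxidation state of +2 for chromium. Group 6 minus oxidation state 2 gives a d⁴ configuration. Acetylacetonate is a weak-field ligand for a first-row metal, so the complex is high-spin. The t₂g³e_g¹ (high-spin) configuration has an unevenly filled e_g set; the Jahn–Teller theorem predicts a tetragonal distortion (typically axial elongation) to lift the degeneracy.
[CrI6]^3-: Each iodide is −1; balancing the −3 overall charge requires Cr(III). Cr sits in group 6, so the d-electron count is 6 − 3 = 3. The d³ configuration leaves the e_g set evenly filled (or empty) — no strong Jahn–Teller driving force.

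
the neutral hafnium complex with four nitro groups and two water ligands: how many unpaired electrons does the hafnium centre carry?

Each nitro (N-bound nitrite) is −1; water is neutral; balancing the 0 overall charge requires Hf(IV).
Group 4 minus oxidation state 4 gives a d⁰ configuration.
In an octahedral field the d⁰ configuration is t₂g⁰e_g⁰, giving 0 unpaired electrons.

0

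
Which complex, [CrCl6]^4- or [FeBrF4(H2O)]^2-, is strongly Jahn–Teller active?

[CrCl6]^4-: Each chloride is −1; balancing the −4 overall charge requires Cr(II). Group 6 minus oxidation state 2 gives a d⁴ configuration. Chloride is a weak-field ligand for a first-row metal, so the complex is high-spin. The t₂g³e_g¹ (high-spin) configuration has an unevenly filled e_g set; the Jahn–Teller theorem predicts a tetragonal distortion (typically axial elongation) to lift the degeneracy.
[FeBrF4(H2O)]^2-: Each bromide is −1; each fluoride is −1; water is neutral; balancing the −2 overall charge requires Fe(III). Group 8 minus oxidation state 3 gives a d⁵ configuration. Bromide and fluoride are weak-field ligands for a first-row metal, so the complex is high-spin. The d⁵ configuration leaves the e_g set evenly filled (or empty) — no strong Jahn–Teller driving force.

[CrCl6]^4-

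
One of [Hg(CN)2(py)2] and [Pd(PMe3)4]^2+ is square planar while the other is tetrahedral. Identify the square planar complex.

For [Hg(CN)2(py)2]: Ligand charges: each cyanide is −1; pyridine is neutral. With an overall charge of 0 the mercury centre must be in the +2 oxidation state. Hg sits in group 12, so the d-electron count is 12 − 2 = 10. A d¹⁰ ion has no crystal-field stabilisation preference between square planar and tetrahedral, so four ligands adopt the sterically favoured tetrahedral geometry. → tetrahedral.
For [Pd(PMe3)4]^2+: Summing ligand charges against the +2 overall charge gives an oxidation state of +2 for palladium. Palladium is a group-10 element; Pd(II) is therefore d⁸. A 4d d⁸ ion has a large crystal-field splitting; square planar leaves the high-energy d_{x²−y²} orbital empty and maximises CFSE. → square planar.

[Pd(PMe3)4]^2+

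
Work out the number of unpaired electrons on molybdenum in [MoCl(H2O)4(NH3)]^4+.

Summing ligand charges against the +4 overall charge gives an oxidation state of +5 for molybdenum.
Mo sits in group 6, so the d-electron count is 6 − 5 = 1.
In an octahedral field the d¹ configuration is t₂g¹e_g⁰ (only one arrangement possible), giving 1 unpaired electron.

1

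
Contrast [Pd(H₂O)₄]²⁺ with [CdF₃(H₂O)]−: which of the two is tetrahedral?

[CdF₃(H₂O)]−

For [Pd(H₂O)₄]²⁺: Ligand charges: water is neutral. With an overall charge of +2 the palladium centre must be in the +2 oxidation state. Pd sits in group 10, so the d-electron count is 10 − 2 = 8. A 4d d⁸ ion has a large crystal-field splitting; square planar leaves the high-energy d_{x²−y²} orbital empty and maximises CFSE. → square planar.
For [CdF₃(H₂O)]−: Summing ligand charges against the −1 overall charge gives an oxidation state of +2 for cadmium. Group 12 minus oxidation state 2 gives a d¹⁰ configuration. A d¹⁰ ion has no crystal-field stabilisation preference between square planar and tetrahedral, so four ligands adopt the sterically favoured tetrahedral geometry. → tetrahedral.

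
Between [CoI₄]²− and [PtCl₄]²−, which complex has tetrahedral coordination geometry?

[CoI₄]²−

For [CoI₄]²−: Ligand charges: each iodide is −1. With an overall charge of −2 the cobalt centre must be in the +2 oxidation state. Group 9 minus oxidation state 2 gives a d⁷ configuration. For a high-spin 3d d⁷ ion with weak-field ligands the small Δₜ gives little square-planar CFSE advantage, so four ligands adopt the sterically favoured tetrahedral geometry. → tetrahedral.
For [PtCl₄]²−: Ligand charges: each chloride is −1. With an overall charge of −2 the platinum centre must be in the +2 oxidation state. Group 10 minus oxidation state 2 gives a d⁸ configuration. A 5d d⁸ ion has a large crystal-field splitting; square planar leaves the high-energy d_{x²−y²} orbital empty and maximises CFSE. → square planar.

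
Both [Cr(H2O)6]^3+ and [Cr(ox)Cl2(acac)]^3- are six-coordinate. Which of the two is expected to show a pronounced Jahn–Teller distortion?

[Cr(H2O)6]^3+: Ligand charges: water is neutral. With an overall charge of +3 the chromium centre must be in the +3 oxidation state. Group 6 minus oxidation state 3 gives a d³ configuration. The d³ configuration leaves the e_g set evenly filled (or empty) — no strong Jahn–Teller driving force.
[Cr(ox)Cl2(acac)]^3-: Ligand charges: each oxalate is −2; each chloride is −1; each acetylacetonate is −1. With an overall charge of −3 the chromium centre must be in the +2 oxidation state. Group 6 minus oxidation state 2 gives a d⁴ configuration. Acetylacetonate, chloride, and oxalate are weak-field ligands for a first-row metal, so the complex is high-spin. The t₂g³e_g¹ (high-spin) configuration has an unevenly filled e_g set; the Jahn–Teller theorem predicts a tetragonal distortion (typically axial elongation) to lift the degeneracy.

[Cr(ox)Cl2(acac)]^3-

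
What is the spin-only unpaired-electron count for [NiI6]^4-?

2

Summing ligand charges against the −4 overall charge gives an oxidation state of +2 for nickel.
Nickel is a group-10 element; Ni(II) is therefore d⁸.
In an octahedral field the d⁸ configuration is t₂g⁶e_g² (only one arrangement possible), giving 2 unpaired electrons.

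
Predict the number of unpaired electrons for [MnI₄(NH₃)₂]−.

4

Each iodide is −1; ammonia is neutral; balancing the −1 overall charge requires Mn(III).
Manganese is a group-7 element; Mn(III) is therefore d⁴.
The spin state decides the count: Iodide is a weak-field ligand for a first-row metal, so the complex is high-spin.
An octahedral high-spin d⁴ ion is t₂g³e_g¹, giving 4 unpaired electrons.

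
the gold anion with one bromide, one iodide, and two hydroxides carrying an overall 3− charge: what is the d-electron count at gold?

Ligand charges: each bromide is −1; each iodide is −1; each hydroxide is −1. With an overall charge of −3 the gold centre must be in the +1 oxidation state.
Au sits in group 11, so the d-electron count is 11 − 1 = 10.

d10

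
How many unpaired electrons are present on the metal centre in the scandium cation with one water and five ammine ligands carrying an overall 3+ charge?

Summing ligand charges against the +3 overall charge gives an oxidation state of +3 for scandium.
Sc sits in group 3, so the d-electron count is 3 − 3 = 0.
In an octahedral field the d⁰ configuration is t₂g⁰e_g⁰, giving 0 unpaired electrons.

0 unpaired electrons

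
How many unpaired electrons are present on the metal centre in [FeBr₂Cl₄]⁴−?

4 unpaired electrons

Ligand charges: each bromide is −1; each chloride is −1. With an overall charge of −4 the iron centre must be in the +2 oxidation state.
Iron is a group-8 element; Fe(II) is therefore d⁶.
The spin state decides the count: Bromide and chloride are weak-field ligands for a first-row metal, so the complex is high-spin.
An octahedral high-spin d⁶ ion is t₂g⁴e_g², giving 4 unpaired electrons.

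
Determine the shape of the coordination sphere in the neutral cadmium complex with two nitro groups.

Each nitro (N-bound nitrite) is −1; balancing the 0 overall charge requires Cd(II).
Cd sits in group 12, so the d-electron count is 12 − 2 = 10.
With 2 monodentate ligands the coordination number is 2.
A d¹⁰ ion with only two ligands adopts a linear arrangement (sp hybridisation; no CFSE preference).

linear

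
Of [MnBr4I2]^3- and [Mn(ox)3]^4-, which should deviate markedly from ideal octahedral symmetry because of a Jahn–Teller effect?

[MnBr4I2]^3-: Ligand charges: each bromide is −1; each iodide is −1. With an overall charge of −3 the manganese centre must be in the +3 oxidation state. Mn sits in group 7, so the d-electron count is 7 − 3 = 4. Bromide and iodide are weak-field ligands for a first-row metal, so the complex is high-spin. The t₂g³e_g¹ (high-spin) configuration has an unevenly filled e_g set; the Jahn–Teller theorem predicts a tetragonal distortion (typically axial elongation) to lift the degeneracy.
[Mn(ox)3]^4-: Summing ligand charges against the −4 overall charge gives an oxidation state of +2 for manganese. Group 7 minus oxidation state 2 gives a d⁵ configuration. Oxalate is a weak-field ligand for a first-row metal, so the complex is high-spin. The d⁵ configuration leaves the e_g set evenly filled (or empty) — no strong Jahn–Teller driving force.

[MnBr4I2]^3-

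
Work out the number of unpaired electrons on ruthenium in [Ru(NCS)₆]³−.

Each isothiocyanate is −1; balancing the −3 overall charge requires Ru(III).
Group 8 minus oxidation state 3 gives a d⁵ configuration.
The spin state decides the count: a 4d ion has a large Δₒ and is invariably low-spin.
An octahedral low-spin d⁵ ion is t₂g⁵e_g⁰, giving 1 unpaired electron.

1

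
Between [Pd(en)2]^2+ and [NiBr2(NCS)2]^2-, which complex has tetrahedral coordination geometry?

For [Pd(en)2]^2+: Ligand charges: ethylenediamine is neutral. With an overall charge of +2 the palladium centre must be in the +2 oxidation state. Group 10 minus oxidation state 2 gives a d⁸ configuration. A 4d d⁸ ion has a large crystal-field splitting; square planar leaves the high-energy d_{x²−y²} orbital empty and maximises CFSE. → square planar.
For [NiBr2(NCS)2]^2-: Ligand charges: each bromide is −1; each isothiocyanate is −1. With an overall charge of −2 the nickel centre must be in the +2 oxidation state. Nickel is a group-10 element; Ni(II) is therefore d⁸. Bromide and isothiocyanate are weak-field ligands. With weak-field ligands the CFSE gain from square planar is small, so a 3d d⁸ ion takes the sterically preferred tetrahedral geometry. → tetrahedral.

[NiBr2(NCS)2]^2-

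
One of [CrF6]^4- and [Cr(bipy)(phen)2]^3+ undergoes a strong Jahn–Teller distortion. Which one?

[CrF6]^4-: Each fluoride is −1; balancing the −4 overall charge requires Cr(II). Group 6 minus oxidation state 2 gives a d⁴ configuration. Fluoride is a weak-field ligand for a first-row metal, so the complex is high-spin. The t₂g³e_g¹ (high-spin) configuration has an unevenly filled e_g set; the Jahn–Teller theorem predicts a tetragonal distortion (typically axial elongation) to lift the degeneracy.
[Cr(bipy)(phen)2]^3+: 2,2′-bipyridine is neutral; 1,10-phenanthroline is neutral; balancing the +3 overall charge requires Cr(III). Chromium is a group-6 element; Cr(III) is therefore d³. The d³ configuration leaves the e_g set evenly filled (or empty) — no strong Jahn–Teller driving force.

[CrF6]^4-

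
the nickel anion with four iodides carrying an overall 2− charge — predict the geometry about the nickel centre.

tetrahedral

Each iodide is −1; balancing the −2 overall charge requires Ni(II).
Ni sits in group 10, so the d-electron count is 10 − 2 = 8.
Coordination number: 4.
Iodide is a weak-field ligand.
With weak-field ligands the CFSE gain from square planar is small, so a 3d d⁸ ion takes the sterically preferred tetrahedral geometry.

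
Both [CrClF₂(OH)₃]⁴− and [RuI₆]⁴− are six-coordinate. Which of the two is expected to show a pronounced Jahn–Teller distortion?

[CrClF₂(OH)₃]⁴−

[CrClF₂(OH)₃]⁴−: Ligand charges: each chloride is −1; each fluoride is −1; each hydroxide is −1. With an overall charge of −4 the chromium centre must be in the +2 oxidation state. Chromium is a group-6 element; Cr(II) is therefore d⁴. Chloride, fluoride, and hydroxide are weak-field ligands for a first-row metal, so the complex is high-spin. The t₂g³e_g¹ (high-spin) configuration has an unevenly filled e_g set; the Jahn–Teller theorem predicts a tetragonal distortion (typically axial elongation) to lift the degeneracy.
[RuI₆]⁴−: Ligand charges: each iodide is −1. With an overall charge of −4 the ruthenium centre must be in the +2 oxidation state. Ruthenium is a group-8 element; Ru(II) is therefore d⁶. A 4d ion has a large Δₒ and is invariably low-spin. The d⁶ configuration leaves the e_g set evenly filled (or empty) — no strong Jahn–Teller driving force.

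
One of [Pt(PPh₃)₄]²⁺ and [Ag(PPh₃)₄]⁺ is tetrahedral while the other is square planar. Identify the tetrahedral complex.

[Ag(PPh₃)₄]⁺

For [Pt(PPh₃)₄]²⁺: Triphenylphosphine is neutral; balancing the +2 overall charge requires Pt(II). Pt sits in group 10, so the d-electron count is 10 − 2 = 8. A 5d d⁸ ion has a large crystal-field splitting; square planar leaves the high-energy d_{x²−y²} orbital empty and maximises CFSE. → square planar.
For [Ag(PPh₃)₄]⁺: Summing ligand charges against the +1 overall charge gives an oxidation state of +1 for silver. Group 11 minus oxidation state 1 gives a d¹⁰ configuration. A d¹⁰ ion has no crystal-field stabilisation preference between square planar and tetrahedral, so four ligands adopt the sterically favoured tetrahedral geometry. → tetrahedral.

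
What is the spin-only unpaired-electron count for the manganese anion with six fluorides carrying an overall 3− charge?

4 unpaired electrons

Each fluoride is −1; balancing the −3 overall charge requires Mn(III).
Group 7 minus oxidation state 3 gives a d⁴ configuration.
The spin state decides the count: Fluoride is a weak-field ligand for a first-row metal, so the complex is high-spin.
An octahedral high-spin d⁴ ion is t₂g³e_g¹, giving 4 unpaired electrons.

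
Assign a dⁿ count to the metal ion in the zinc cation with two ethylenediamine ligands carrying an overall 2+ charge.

Summing ligand charges against the +2 overall charge gives an oxidation state of +2 for zinc.
Group 12 minus oxidation state 2 gives a d¹⁰ configuration.

d¹⁰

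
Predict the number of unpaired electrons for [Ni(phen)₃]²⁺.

1,10-phenanthroline is neutral; balancing the +2 overall charge requires Ni(II).
Ni sits in group 10, so the d-electron count is 10 − 2 = 8.
Counting donor atoms: 3×1,10-phenanthroline (bidentate) → 6 donors. Coordination number = 6.
In an octahedral field the d⁸ configuration is t₂g⁶e_g² (only one arrangement possible), giving 2 unpaired electrons.

2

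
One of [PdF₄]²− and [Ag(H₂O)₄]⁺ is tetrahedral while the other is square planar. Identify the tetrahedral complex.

[Ag(H₂O)₄]⁺

For [PdF₄]²−: Ligand charges: each fluoride is −1. With an overall charge of −2 the palladium centre must be in the +2 oxidation state. Pd sits in group 10, so the d-electron count is 10 − 2 = 8. A 4d d⁸ ion has a large crystal-field splitting; square planar leaves the high-energy d_{x²−y²} orbital empty and maximises CFSE. → square planar.
For [Ag(H₂O)₄]⁺: Water is neutral; balancing the +1 overall charge requires Ag(I). Group 11 minus oxidation state 1 gives a d¹⁰ configuration. A d¹⁰ ion has no crystal-field stabilisation preference between square planar and tetrahedral, so four ligands adopt the sterically favoured tetrahedral geometry. → tetrahedral.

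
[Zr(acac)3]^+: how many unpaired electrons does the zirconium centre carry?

0 unpaired electrons

Ligand charges: each acetylacetonate is −1. With an overall charge of +1 the zirconium centre must be in the +4 oxidation state.
Group 4 minus oxidation state 4 gives a d⁰ configuration.
Counting donor atoms: 3×acetylacetonate (bidentate) → 6 donors. Coordination number = 6.
In an octahedral field the d⁰ configuration is t₂g⁰e_g⁰, giving 0 unpaired electrons.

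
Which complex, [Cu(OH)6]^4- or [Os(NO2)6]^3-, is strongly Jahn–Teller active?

[Cu(OH)6]^4-

[Cu(OH)6]^4-: Each hydroxide is −1; balancing the −4 overall charge requires Cu(II). Cu sits in group 11, so the d-electron count is 11 − 2 = 9. The t₂g⁶e_g³ configuration has an unevenly filled e_g set; the Jahn–Teller theorem predicts a tetragonal distortion (typically axial elongation) to lift the degeneracy.
[Os(NO2)6]^3-: Ligand charges: each nitro (N-bound nitrite) is −1. With an overall charge of −3 the osmium centre must be in the +3 oxidation state. Osmium is a group-8 element; Os(III) is therefore d⁵. A 5d ion has a large Δₒ and is invariably low-spin. The d⁵ configuration leaves the e_g set evenly filled (or empty) — no strong Jahn–Teller driving force.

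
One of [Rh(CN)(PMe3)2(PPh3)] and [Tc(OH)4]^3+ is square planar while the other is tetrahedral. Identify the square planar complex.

[Rh(CN)(PMe3)2(PPh3)]

For [Rh(CN)(PMe3)2(PPh3)]: Summing ligand charges against the 0 overall charge gives an oxidation state of +1 for rhodium. Rh sits in group 9, so the d-electron count is 9 − 1 = 8. A 4d d⁸ ion has a large crystal-field splitting; square planar leaves the high-energy d_{x²−y²} orbital empty and maximises CFSE. → square planar.
For [Tc(OH)4]^3+: Each hydroxide is −1; balancing the +3 overall charge requires Tc(VII). Group 7 minus oxidation state 7 gives a d⁰ configuration. A d⁰ ion has no crystal-field stabilisation preference between square planar and tetrahedral, so four ligands adopt the sterically favoured tetrahedral geometry. → tetrahedral.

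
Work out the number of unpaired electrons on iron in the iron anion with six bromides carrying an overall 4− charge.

4 unpaired electrons

Each bromide is −1; balancing the −4 overall charge requires Fe(II).
Iron is a group-8 element; Fe(II) is therefore d⁶.
The spin state decides the count: Bromide is a weak-field ligand for a first-row metal, so the complex is high-spin.
An octahedral high-spin d⁶ ion is t₂g⁴e_g², giving 4 unpaired electrons.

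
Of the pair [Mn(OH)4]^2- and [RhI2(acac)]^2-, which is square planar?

[RhI2(acac)]^2-

For [Mn(OH)4]^2-: Summing ligand charges against the −2 overall charge gives an oxidation state of +2 for manganese. Group 7 minus oxidation state 2 gives a d⁵ configuration. A high-spin d⁵ ion has zero CFSE in either geometry, so four ligands adopt the sterically favoured tetrahedral geometry. → tetrahedral.
For [RhI2(acac)]^2-: Summing ligand charges against the −2 overall charge gives an oxidation state of +1 for rhodium. Rhodium is a group-9 element; Rh(I) is therefore d⁸. A 4d d⁸ ion has a large crystal-field splitting; square planar leaves the high-energy d_{x²−y²} orbital empty and maximises CFSE. → square planar.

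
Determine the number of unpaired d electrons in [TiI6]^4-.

2 unpaired electrons

Each iodide is −1; balancing the −4 overall charge requires Ti(II).
Group 4 minus oxidation state 2 gives a d² configuration.
In an octahedral field the d² configuration is t₂g²e_g⁰ (only one arrangement possible), giving 2 unpaired electrons.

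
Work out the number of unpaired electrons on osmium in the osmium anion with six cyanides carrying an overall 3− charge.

Summing ligand charges against the −3 overall charge gives an oxidation state of +3 for osmium.
Osmium is a group-8 element; Os(III) is therefore d⁵.
The spin state decides the count: a 5d ion has a large Δₒ and is invariably low-spin.
An octahedral low-spin d⁵ ion is t₂g⁵e_g⁰, giving 1 unpaired electron.

1 unpaired electron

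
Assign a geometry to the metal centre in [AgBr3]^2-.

Ligand charges: each bromide is −1. With an overall charge of −2 the silver centre must be in the +1 oxidation state.
Ag sits in group 11, so the d-electron count is 11 − 1 = 10.
Coordination number: 3.
Three ligands around a d¹⁰ centre minimise repulsion in a trigonal-planar arrangement.

trigonal planar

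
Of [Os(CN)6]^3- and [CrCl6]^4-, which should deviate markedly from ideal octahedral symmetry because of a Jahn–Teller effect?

[Os(CN)6]^3-: Summing ligand charges against the −3 overall charge gives an oxidation state of +3 for osmium. Group 8 minus oxidation state 3 gives a d⁵ configuration. A 5d ion has a large Δₒ and is invariably low-spin. The d⁵ configuration leaves the e_g set evenly filled (or empty) — no strong Jahn–Teller driving force.
[CrCl6]^4-: Summing ligand charges against the −4 overall charge gives an oxidation state of +2 for chromium. Group 6 minus oxidation state 2 gives a d⁴ configuration. Chloride is a weak-field ligand for a first-row metal, so the complex is high-spin. The t₂g³e_g¹ (high-spin) configuration has an unevenly filled e_g set; the Jahn–Teller theorem predicts a tetragonal distortion (typically axial elongation) to lift the degeneracy.

[CrCl6]^4-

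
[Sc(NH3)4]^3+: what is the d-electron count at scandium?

d0

Summing ligand charges against the +3 overall charge gives an oxidation state of +3 for scandium.
Sc sits in group 3, so the d-electron count is 3 − 3 = 0.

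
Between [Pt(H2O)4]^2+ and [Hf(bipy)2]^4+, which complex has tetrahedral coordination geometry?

For [Pt(H2O)4]^2+: Water is neutral; balancing the +2 overall charge requires Pt(II). Platinum is a group-10 element; Pt(II) is therefore d⁸. A 5d d⁸ ion has a large crystal-field splitting; square planar leaves the high-energy d_{x²−y²} orbital empty and maximises CFSE. → square planar.
For [Hf(bipy)2]^4+: Summing ligand charges against the +4 overall charge gives an oxidation state of +4 for hafnium. Group 4 minus oxidation state 4 gives a d⁰ configuration. A d⁰ ion has no crystal-field stabilisation preference between square planar and tetrahedral, so four ligands adopt the sterically favoured tetrahedral geometry. → tetrahedral.

[Hf(bipy)2]^4+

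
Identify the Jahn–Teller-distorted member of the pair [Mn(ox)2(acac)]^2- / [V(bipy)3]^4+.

[Mn(ox)2(acac)]^2-

[Mn(ox)2(acac)]^2-: Summing ligand charges against the −2 overall charge gives an oxidation state of +3 for manganese. Mn sits in group 7, so the d-electron count is 7 − 3 = 4. Acetylacetonate and oxalate are weak-field ligands for a first-row metal, so the complex is high-spin. The t₂g³e_g¹ (high-spin) configuration has an unevenly filled e_g set; the Jahn–Teller theorem predicts a tetragonal distortion (typically axial elongation) to lift the degeneracy.
[V(bipy)3]^4+: Ligand charges: 2,2′-bipyridine is neutral. With an overall charge of +4 the vanadium centre must be in the +4 oxidation state. Group 5 minus oxidation state 4 gives a d¹ configuration. The d¹ configuration leaves the e_g set evenly filled (or empty) — no strong Jahn–Teller driving force.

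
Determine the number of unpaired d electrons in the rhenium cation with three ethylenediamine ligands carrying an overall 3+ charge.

Ethylenediamine is neutral; balancing the +3 overall charge requires Re(III).
Rhenium is a group-7 element; Re(III) is therefore d⁴.
Counting donor atoms: 3×ethylenediamine (bidentate) → 6 donors. Coordination number = 6.
The spin state decides the count: a 5d ion has a large Δₒ and is invariably low-spin.
An octahedral low-spin d⁴ ion is t₂g⁴e_g⁰, giving 2 unpaired electrons.

2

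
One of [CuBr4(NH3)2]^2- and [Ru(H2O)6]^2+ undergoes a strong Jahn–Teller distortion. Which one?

[CuBr4(NH3)2]^2-: Each bromide is −1; ammonia is neutral; balancing the −2 overall charge requires Cu(II). Copper is a group-11 element; Cu(II) is therefore d⁹. The t₂g⁶e_g³ configuration has an unevenly filled e_g set; the Jahn–Teller theorem predicts a tetragonal distortion (typically axial elongation) to lift the degeneracy.
[Ru(H2O)6]^2+: Ligand charges: water is neutral. With an overall charge of +2 the ruthenium centre must be in the +2 oxidation state. Ru sits in group 8, so the d-electron count is 8 − 2 = 6. A 4d ion has a large Δₒ and is invariably low-spin. The d⁶ configuration leaves the e_g set evenly filled (or empty) — no strong Jahn–Teller driving force.

[CuBr4(NH3)2]^2-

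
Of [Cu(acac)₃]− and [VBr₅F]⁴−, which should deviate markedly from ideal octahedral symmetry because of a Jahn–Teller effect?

[Cu(acac)₃]−

[Cu(acac)₃]−: Each acetylacetonate is −1; balancing the −1 overall charge requires Cu(II). Cu sits in group 11, so the d-electron count is 11 − 2 = 9. The t₂g⁶e_g³ configuration has an unevenly filled e_g set; the Jahn–Teller theorem predicts a tetragonal distortion (typically axial elongation) to lift the degeneracy.
[VBr₅F]⁴−: Summing ligand charges against the −4 overall charge gives an oxidation state of +2 for vanadium. Group 5 minus oxidation state 2 gives a d³ configuration. The d³ configuration leaves the e_g set evenly filled (or empty) — no strong Jahn–Teller driving force.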